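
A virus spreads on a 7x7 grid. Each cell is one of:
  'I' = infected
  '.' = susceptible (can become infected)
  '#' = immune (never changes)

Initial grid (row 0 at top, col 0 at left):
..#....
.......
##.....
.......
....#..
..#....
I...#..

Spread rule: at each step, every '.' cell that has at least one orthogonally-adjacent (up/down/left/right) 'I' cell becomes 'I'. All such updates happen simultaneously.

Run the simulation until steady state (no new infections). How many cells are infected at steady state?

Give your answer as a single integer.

Answer: 43

Derivation:
Step 0 (initial): 1 infected
Step 1: +2 new -> 3 infected
Step 2: +3 new -> 6 infected
Step 3: +3 new -> 9 infected
Step 4: +3 new -> 12 infected
Step 5: +3 new -> 15 infected
Step 6: +3 new -> 18 infected
Step 7: +6 new -> 24 infected
Step 8: +6 new -> 30 infected
Step 9: +6 new -> 36 infected
Step 10: +4 new -> 40 infected
Step 11: +2 new -> 42 infected
Step 12: +1 new -> 43 infected
Step 13: +0 new -> 43 infected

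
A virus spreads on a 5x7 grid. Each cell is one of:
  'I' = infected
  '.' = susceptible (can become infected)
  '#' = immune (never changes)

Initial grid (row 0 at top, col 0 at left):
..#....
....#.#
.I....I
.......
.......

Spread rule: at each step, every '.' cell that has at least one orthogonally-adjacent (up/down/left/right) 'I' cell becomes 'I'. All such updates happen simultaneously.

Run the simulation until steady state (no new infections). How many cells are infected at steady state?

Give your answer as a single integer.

Answer: 32

Derivation:
Step 0 (initial): 2 infected
Step 1: +6 new -> 8 infected
Step 2: +11 new -> 19 infected
Step 3: +8 new -> 27 infected
Step 4: +5 new -> 32 infected
Step 5: +0 new -> 32 infected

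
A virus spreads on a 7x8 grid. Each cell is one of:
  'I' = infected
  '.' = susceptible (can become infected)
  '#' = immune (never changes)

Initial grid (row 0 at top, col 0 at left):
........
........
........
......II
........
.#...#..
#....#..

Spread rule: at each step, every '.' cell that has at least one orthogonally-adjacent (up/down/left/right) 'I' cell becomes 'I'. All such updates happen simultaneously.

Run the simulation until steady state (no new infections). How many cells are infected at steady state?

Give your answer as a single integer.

Answer: 52

Derivation:
Step 0 (initial): 2 infected
Step 1: +5 new -> 7 infected
Step 2: +7 new -> 14 infected
Step 3: +8 new -> 22 infected
Step 4: +6 new -> 28 infected
Step 5: +7 new -> 35 infected
Step 6: +7 new -> 42 infected
Step 7: +5 new -> 47 infected
Step 8: +4 new -> 51 infected
Step 9: +1 new -> 52 infected
Step 10: +0 new -> 52 infected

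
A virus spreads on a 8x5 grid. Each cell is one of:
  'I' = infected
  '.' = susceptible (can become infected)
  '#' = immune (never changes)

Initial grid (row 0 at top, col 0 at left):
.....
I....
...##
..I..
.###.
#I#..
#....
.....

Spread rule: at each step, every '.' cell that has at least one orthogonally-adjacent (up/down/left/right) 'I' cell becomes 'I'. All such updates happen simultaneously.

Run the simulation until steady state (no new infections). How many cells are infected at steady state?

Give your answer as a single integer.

Step 0 (initial): 3 infected
Step 1: +7 new -> 10 infected
Step 2: +7 new -> 17 infected
Step 3: +7 new -> 24 infected
Step 4: +6 new -> 30 infected
Step 5: +2 new -> 32 infected
Step 6: +0 new -> 32 infected

Answer: 32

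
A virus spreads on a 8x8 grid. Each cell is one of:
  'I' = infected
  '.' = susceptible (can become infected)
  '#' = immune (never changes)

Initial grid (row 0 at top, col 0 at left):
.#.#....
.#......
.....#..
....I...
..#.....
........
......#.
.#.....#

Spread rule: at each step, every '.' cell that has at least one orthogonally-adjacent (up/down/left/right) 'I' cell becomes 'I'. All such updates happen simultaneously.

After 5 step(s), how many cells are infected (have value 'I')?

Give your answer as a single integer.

Step 0 (initial): 1 infected
Step 1: +4 new -> 5 infected
Step 2: +7 new -> 12 infected
Step 3: +11 new -> 23 infected
Step 4: +13 new -> 36 infected
Step 5: +10 new -> 46 infected

Answer: 46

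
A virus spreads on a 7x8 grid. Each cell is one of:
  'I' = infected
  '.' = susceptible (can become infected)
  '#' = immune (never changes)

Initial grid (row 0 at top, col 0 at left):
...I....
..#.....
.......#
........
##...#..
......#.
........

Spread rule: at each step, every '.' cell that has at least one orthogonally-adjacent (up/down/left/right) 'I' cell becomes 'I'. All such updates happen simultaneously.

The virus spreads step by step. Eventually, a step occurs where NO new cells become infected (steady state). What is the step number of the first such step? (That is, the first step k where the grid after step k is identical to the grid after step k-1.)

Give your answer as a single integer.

Answer: 11

Derivation:
Step 0 (initial): 1 infected
Step 1: +3 new -> 4 infected
Step 2: +4 new -> 8 infected
Step 3: +7 new -> 15 infected
Step 4: +8 new -> 23 infected
Step 5: +8 new -> 31 infected
Step 6: +5 new -> 36 infected
Step 7: +6 new -> 42 infected
Step 8: +4 new -> 46 infected
Step 9: +3 new -> 49 infected
Step 10: +1 new -> 50 infected
Step 11: +0 new -> 50 infected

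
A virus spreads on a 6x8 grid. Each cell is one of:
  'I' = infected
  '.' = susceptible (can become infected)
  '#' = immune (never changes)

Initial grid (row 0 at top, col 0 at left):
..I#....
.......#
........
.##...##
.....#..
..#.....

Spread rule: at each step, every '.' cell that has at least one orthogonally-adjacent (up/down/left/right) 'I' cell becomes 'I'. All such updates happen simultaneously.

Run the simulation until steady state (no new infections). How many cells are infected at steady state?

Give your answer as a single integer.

Step 0 (initial): 1 infected
Step 1: +2 new -> 3 infected
Step 2: +4 new -> 7 infected
Step 3: +4 new -> 11 infected
Step 4: +5 new -> 16 infected
Step 5: +6 new -> 22 infected
Step 6: +7 new -> 29 infected
Step 7: +5 new -> 34 infected
Step 8: +2 new -> 36 infected
Step 9: +1 new -> 37 infected
Step 10: +2 new -> 39 infected
Step 11: +1 new -> 40 infected
Step 12: +0 new -> 40 infected

Answer: 40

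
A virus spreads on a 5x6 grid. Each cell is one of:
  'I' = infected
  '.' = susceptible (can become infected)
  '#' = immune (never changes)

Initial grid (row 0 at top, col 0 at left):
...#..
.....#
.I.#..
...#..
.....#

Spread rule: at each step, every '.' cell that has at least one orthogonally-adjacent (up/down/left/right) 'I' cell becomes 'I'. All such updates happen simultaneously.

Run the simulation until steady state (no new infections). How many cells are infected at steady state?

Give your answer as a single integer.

Step 0 (initial): 1 infected
Step 1: +4 new -> 5 infected
Step 2: +6 new -> 11 infected
Step 3: +5 new -> 16 infected
Step 4: +2 new -> 18 infected
Step 5: +3 new -> 21 infected
Step 6: +3 new -> 24 infected
Step 7: +1 new -> 25 infected
Step 8: +0 new -> 25 infected

Answer: 25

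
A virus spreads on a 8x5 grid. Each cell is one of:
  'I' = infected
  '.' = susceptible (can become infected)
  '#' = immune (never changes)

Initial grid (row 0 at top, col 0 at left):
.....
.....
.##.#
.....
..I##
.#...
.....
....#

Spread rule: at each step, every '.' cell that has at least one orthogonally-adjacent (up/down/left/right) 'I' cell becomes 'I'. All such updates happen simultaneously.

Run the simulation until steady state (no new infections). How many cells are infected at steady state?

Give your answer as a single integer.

Step 0 (initial): 1 infected
Step 1: +3 new -> 4 infected
Step 2: +5 new -> 9 infected
Step 3: +8 new -> 17 infected
Step 4: +6 new -> 23 infected
Step 5: +5 new -> 28 infected
Step 6: +4 new -> 32 infected
Step 7: +1 new -> 33 infected
Step 8: +0 new -> 33 infected

Answer: 33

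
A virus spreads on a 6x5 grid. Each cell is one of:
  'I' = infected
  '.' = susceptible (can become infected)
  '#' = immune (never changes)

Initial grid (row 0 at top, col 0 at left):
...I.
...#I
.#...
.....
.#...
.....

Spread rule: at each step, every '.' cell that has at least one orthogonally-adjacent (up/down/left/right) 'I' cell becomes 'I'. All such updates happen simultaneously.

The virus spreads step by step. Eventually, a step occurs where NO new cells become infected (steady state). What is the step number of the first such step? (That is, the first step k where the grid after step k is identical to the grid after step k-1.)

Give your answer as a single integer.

Answer: 9

Derivation:
Step 0 (initial): 2 infected
Step 1: +3 new -> 5 infected
Step 2: +4 new -> 9 infected
Step 3: +5 new -> 14 infected
Step 4: +4 new -> 18 infected
Step 5: +4 new -> 22 infected
Step 6: +2 new -> 24 infected
Step 7: +2 new -> 26 infected
Step 8: +1 new -> 27 infected
Step 9: +0 new -> 27 infected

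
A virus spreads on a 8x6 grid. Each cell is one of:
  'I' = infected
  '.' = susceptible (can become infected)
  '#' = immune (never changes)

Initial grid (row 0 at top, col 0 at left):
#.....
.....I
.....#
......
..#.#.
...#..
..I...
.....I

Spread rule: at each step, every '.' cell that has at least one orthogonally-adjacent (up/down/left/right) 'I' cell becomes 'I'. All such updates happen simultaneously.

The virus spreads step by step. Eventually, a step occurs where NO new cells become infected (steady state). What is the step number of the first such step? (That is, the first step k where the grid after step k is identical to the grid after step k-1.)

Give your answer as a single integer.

Step 0 (initial): 3 infected
Step 1: +8 new -> 11 infected
Step 2: +9 new -> 20 infected
Step 3: +9 new -> 29 infected
Step 4: +7 new -> 36 infected
Step 5: +6 new -> 42 infected
Step 6: +1 new -> 43 infected
Step 7: +0 new -> 43 infected

Answer: 7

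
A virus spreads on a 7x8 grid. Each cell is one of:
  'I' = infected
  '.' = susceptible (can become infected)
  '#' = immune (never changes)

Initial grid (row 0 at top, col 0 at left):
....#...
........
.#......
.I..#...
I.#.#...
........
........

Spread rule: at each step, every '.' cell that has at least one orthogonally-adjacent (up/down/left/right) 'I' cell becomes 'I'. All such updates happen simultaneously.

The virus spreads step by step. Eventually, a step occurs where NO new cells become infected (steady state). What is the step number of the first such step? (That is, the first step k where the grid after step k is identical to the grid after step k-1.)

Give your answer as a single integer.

Answer: 10

Derivation:
Step 0 (initial): 2 infected
Step 1: +4 new -> 6 infected
Step 2: +5 new -> 11 infected
Step 3: +6 new -> 17 infected
Step 4: +7 new -> 24 infected
Step 5: +6 new -> 30 infected
Step 6: +5 new -> 35 infected
Step 7: +7 new -> 42 infected
Step 8: +6 new -> 48 infected
Step 9: +3 new -> 51 infected
Step 10: +0 new -> 51 infected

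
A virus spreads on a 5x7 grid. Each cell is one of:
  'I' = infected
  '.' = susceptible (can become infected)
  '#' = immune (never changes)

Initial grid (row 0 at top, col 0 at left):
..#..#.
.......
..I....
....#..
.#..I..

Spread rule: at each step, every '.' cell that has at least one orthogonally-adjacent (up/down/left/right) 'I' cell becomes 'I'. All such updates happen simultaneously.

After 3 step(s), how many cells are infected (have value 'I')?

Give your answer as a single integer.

Answer: 24

Derivation:
Step 0 (initial): 2 infected
Step 1: +6 new -> 8 infected
Step 2: +9 new -> 17 infected
Step 3: +7 new -> 24 infected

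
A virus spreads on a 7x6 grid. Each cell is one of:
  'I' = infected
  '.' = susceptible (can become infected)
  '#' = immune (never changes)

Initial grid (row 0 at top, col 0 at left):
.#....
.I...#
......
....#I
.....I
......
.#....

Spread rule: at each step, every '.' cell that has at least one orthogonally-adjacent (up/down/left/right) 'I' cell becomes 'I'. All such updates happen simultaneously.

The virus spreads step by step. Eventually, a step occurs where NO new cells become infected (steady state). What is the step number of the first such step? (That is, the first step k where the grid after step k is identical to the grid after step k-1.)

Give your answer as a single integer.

Answer: 7

Derivation:
Step 0 (initial): 3 infected
Step 1: +6 new -> 9 infected
Step 2: +10 new -> 19 infected
Step 3: +10 new -> 29 infected
Step 4: +5 new -> 34 infected
Step 5: +3 new -> 37 infected
Step 6: +1 new -> 38 infected
Step 7: +0 new -> 38 infected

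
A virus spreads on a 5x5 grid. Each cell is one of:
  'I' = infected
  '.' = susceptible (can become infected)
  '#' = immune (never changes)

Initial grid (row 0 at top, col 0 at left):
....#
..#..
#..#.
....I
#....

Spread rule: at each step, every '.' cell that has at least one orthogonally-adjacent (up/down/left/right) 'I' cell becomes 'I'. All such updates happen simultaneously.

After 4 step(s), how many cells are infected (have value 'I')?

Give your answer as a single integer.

Step 0 (initial): 1 infected
Step 1: +3 new -> 4 infected
Step 2: +3 new -> 7 infected
Step 3: +4 new -> 11 infected
Step 4: +4 new -> 15 infected

Answer: 15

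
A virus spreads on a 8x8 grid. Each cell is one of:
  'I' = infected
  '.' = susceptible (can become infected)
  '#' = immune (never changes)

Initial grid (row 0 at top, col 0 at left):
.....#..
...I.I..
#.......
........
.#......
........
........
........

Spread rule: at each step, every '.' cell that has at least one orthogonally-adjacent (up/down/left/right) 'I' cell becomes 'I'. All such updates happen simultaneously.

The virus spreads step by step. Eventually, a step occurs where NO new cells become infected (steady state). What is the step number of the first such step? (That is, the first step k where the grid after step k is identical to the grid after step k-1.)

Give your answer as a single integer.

Step 0 (initial): 2 infected
Step 1: +6 new -> 8 infected
Step 2: +10 new -> 18 infected
Step 3: +10 new -> 28 infected
Step 4: +8 new -> 36 infected
Step 5: +7 new -> 43 infected
Step 6: +8 new -> 51 infected
Step 7: +6 new -> 57 infected
Step 8: +3 new -> 60 infected
Step 9: +1 new -> 61 infected
Step 10: +0 new -> 61 infected

Answer: 10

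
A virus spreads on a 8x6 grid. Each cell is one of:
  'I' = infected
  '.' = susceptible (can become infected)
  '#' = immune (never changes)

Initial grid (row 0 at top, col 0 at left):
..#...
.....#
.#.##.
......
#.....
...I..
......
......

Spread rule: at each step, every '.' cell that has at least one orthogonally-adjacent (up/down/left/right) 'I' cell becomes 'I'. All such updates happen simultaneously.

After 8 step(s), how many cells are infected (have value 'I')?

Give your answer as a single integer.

Answer: 41

Derivation:
Step 0 (initial): 1 infected
Step 1: +4 new -> 5 infected
Step 2: +8 new -> 13 infected
Step 3: +9 new -> 22 infected
Step 4: +6 new -> 28 infected
Step 5: +4 new -> 32 infected
Step 6: +3 new -> 35 infected
Step 7: +4 new -> 39 infected
Step 8: +2 new -> 41 infected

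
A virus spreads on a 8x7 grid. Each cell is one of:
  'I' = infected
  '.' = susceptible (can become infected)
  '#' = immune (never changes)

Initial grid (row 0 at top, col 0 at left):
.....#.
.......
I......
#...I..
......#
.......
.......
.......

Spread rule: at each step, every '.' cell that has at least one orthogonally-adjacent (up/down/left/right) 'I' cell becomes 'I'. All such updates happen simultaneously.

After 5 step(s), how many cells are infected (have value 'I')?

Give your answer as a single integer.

Answer: 48

Derivation:
Step 0 (initial): 2 infected
Step 1: +6 new -> 8 infected
Step 2: +12 new -> 20 infected
Step 3: +11 new -> 31 infected
Step 4: +10 new -> 41 infected
Step 5: +7 new -> 48 infected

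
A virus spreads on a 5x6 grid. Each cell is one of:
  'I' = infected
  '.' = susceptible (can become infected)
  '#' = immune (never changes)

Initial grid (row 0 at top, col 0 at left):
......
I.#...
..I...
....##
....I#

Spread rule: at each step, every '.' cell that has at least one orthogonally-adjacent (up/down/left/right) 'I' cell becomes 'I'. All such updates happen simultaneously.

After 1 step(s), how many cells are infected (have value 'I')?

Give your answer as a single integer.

Step 0 (initial): 3 infected
Step 1: +7 new -> 10 infected

Answer: 10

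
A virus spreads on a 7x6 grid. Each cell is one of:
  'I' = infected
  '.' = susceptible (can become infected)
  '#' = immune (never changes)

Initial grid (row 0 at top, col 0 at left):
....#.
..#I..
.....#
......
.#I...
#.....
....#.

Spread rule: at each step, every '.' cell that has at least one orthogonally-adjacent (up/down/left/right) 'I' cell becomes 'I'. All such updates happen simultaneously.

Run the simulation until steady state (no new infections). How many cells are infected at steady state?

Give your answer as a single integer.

Step 0 (initial): 2 infected
Step 1: +6 new -> 8 infected
Step 2: +10 new -> 18 infected
Step 3: +9 new -> 27 infected
Step 4: +7 new -> 34 infected
Step 5: +2 new -> 36 infected
Step 6: +0 new -> 36 infected

Answer: 36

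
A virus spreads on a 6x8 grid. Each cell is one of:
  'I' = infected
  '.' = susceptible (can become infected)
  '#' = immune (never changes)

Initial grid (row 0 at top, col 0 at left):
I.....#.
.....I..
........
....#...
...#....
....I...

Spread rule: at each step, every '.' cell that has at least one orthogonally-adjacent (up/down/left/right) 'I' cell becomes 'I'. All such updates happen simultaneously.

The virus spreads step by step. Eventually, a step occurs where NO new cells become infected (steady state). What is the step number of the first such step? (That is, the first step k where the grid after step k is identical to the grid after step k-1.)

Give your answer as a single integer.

Answer: 5

Derivation:
Step 0 (initial): 3 infected
Step 1: +9 new -> 12 infected
Step 2: +12 new -> 24 infected
Step 3: +12 new -> 36 infected
Step 4: +9 new -> 45 infected
Step 5: +0 new -> 45 infected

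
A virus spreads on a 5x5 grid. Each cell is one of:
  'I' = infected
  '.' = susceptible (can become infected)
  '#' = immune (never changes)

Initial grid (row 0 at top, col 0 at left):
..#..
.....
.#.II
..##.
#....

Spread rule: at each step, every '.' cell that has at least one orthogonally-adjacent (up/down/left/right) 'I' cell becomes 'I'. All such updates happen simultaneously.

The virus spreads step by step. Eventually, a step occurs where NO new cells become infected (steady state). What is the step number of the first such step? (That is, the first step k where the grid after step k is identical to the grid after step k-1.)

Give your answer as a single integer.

Answer: 7

Derivation:
Step 0 (initial): 2 infected
Step 1: +4 new -> 6 infected
Step 2: +4 new -> 10 infected
Step 3: +2 new -> 12 infected
Step 4: +3 new -> 15 infected
Step 5: +3 new -> 18 infected
Step 6: +2 new -> 20 infected
Step 7: +0 new -> 20 infected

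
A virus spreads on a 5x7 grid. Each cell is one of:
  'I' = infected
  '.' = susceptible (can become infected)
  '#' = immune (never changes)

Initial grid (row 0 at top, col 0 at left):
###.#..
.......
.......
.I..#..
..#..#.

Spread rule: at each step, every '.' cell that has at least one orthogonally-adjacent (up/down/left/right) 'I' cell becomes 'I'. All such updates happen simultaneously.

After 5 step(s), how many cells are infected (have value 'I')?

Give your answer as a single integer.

Step 0 (initial): 1 infected
Step 1: +4 new -> 5 infected
Step 2: +5 new -> 10 infected
Step 3: +4 new -> 14 infected
Step 4: +3 new -> 17 infected
Step 5: +3 new -> 20 infected

Answer: 20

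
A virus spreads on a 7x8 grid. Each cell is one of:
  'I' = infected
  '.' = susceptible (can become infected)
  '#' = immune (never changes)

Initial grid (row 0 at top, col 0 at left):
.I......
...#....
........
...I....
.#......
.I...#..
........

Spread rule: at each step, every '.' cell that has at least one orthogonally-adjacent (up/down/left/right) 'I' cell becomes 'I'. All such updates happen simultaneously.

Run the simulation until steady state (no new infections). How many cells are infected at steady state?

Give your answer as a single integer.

Answer: 53

Derivation:
Step 0 (initial): 3 infected
Step 1: +10 new -> 13 infected
Step 2: +14 new -> 27 infected
Step 3: +9 new -> 36 infected
Step 4: +6 new -> 42 infected
Step 5: +6 new -> 48 infected
Step 6: +4 new -> 52 infected
Step 7: +1 new -> 53 infected
Step 8: +0 new -> 53 infected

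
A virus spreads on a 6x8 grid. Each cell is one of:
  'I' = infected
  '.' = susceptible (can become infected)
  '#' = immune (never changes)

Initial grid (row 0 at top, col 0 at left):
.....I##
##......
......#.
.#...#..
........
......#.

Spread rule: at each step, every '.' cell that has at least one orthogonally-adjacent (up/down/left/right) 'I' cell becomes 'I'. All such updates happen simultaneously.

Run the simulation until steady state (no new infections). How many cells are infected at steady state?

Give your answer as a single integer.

Answer: 40

Derivation:
Step 0 (initial): 1 infected
Step 1: +2 new -> 3 infected
Step 2: +4 new -> 7 infected
Step 3: +4 new -> 11 infected
Step 4: +5 new -> 16 infected
Step 5: +5 new -> 21 infected
Step 6: +7 new -> 28 infected
Step 7: +6 new -> 34 infected
Step 8: +3 new -> 37 infected
Step 9: +2 new -> 39 infected
Step 10: +1 new -> 40 infected
Step 11: +0 new -> 40 infected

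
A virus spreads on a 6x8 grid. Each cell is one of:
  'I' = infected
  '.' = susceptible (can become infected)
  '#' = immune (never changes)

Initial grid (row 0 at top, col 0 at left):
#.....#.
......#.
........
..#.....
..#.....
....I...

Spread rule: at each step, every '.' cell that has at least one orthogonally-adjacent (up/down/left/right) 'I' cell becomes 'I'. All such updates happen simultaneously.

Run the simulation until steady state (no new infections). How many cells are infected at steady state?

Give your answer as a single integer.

Step 0 (initial): 1 infected
Step 1: +3 new -> 4 infected
Step 2: +5 new -> 9 infected
Step 3: +6 new -> 15 infected
Step 4: +7 new -> 22 infected
Step 5: +8 new -> 30 infected
Step 6: +6 new -> 36 infected
Step 7: +4 new -> 40 infected
Step 8: +3 new -> 43 infected
Step 9: +0 new -> 43 infected

Answer: 43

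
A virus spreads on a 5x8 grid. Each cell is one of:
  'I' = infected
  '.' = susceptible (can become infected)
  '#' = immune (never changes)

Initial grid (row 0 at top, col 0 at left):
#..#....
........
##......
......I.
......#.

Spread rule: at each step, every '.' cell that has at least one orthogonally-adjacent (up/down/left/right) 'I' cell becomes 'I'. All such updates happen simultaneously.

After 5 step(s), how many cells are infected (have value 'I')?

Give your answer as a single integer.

Step 0 (initial): 1 infected
Step 1: +3 new -> 4 infected
Step 2: +6 new -> 10 infected
Step 3: +6 new -> 16 infected
Step 4: +6 new -> 22 infected
Step 5: +5 new -> 27 infected

Answer: 27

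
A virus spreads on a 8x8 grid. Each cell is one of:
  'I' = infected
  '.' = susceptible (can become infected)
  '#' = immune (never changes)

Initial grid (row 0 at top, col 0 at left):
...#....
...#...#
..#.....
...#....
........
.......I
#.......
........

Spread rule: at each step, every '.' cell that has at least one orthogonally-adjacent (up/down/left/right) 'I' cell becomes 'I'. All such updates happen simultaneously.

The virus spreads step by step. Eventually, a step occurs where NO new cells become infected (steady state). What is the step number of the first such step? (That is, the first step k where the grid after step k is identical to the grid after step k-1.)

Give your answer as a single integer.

Answer: 13

Derivation:
Step 0 (initial): 1 infected
Step 1: +3 new -> 4 infected
Step 2: +5 new -> 9 infected
Step 3: +6 new -> 15 infected
Step 4: +6 new -> 21 infected
Step 5: +7 new -> 28 infected
Step 6: +7 new -> 35 infected
Step 7: +9 new -> 44 infected
Step 8: +4 new -> 48 infected
Step 9: +3 new -> 51 infected
Step 10: +2 new -> 53 infected
Step 11: +3 new -> 56 infected
Step 12: +2 new -> 58 infected
Step 13: +0 new -> 58 infected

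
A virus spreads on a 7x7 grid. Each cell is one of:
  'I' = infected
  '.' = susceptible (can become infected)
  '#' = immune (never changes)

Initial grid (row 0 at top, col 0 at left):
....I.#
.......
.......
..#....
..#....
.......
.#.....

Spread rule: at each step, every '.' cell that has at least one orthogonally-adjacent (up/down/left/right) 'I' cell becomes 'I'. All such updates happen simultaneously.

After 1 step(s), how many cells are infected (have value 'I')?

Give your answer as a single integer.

Answer: 4

Derivation:
Step 0 (initial): 1 infected
Step 1: +3 new -> 4 infected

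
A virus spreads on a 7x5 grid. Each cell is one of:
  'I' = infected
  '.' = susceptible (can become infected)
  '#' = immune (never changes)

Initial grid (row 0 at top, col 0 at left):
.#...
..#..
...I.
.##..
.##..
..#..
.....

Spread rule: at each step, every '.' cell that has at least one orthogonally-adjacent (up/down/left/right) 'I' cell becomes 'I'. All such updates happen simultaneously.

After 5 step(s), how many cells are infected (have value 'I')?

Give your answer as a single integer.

Step 0 (initial): 1 infected
Step 1: +4 new -> 5 infected
Step 2: +5 new -> 10 infected
Step 3: +6 new -> 16 infected
Step 4: +4 new -> 20 infected
Step 5: +4 new -> 24 infected

Answer: 24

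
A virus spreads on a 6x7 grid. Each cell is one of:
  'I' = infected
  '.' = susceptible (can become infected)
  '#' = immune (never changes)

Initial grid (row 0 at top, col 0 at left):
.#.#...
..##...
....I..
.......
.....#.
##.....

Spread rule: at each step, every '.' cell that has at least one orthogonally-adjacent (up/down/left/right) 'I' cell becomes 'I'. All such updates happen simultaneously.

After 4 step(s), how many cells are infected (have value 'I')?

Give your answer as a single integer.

Step 0 (initial): 1 infected
Step 1: +4 new -> 5 infected
Step 2: +7 new -> 12 infected
Step 3: +7 new -> 19 infected
Step 4: +8 new -> 27 infected

Answer: 27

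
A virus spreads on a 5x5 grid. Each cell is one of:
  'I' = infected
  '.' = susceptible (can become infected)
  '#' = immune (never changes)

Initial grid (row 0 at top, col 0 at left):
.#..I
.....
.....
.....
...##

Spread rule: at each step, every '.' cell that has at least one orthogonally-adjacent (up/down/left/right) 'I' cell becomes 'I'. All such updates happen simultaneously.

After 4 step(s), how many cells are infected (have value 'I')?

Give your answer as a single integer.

Answer: 12

Derivation:
Step 0 (initial): 1 infected
Step 1: +2 new -> 3 infected
Step 2: +3 new -> 6 infected
Step 3: +3 new -> 9 infected
Step 4: +3 new -> 12 infected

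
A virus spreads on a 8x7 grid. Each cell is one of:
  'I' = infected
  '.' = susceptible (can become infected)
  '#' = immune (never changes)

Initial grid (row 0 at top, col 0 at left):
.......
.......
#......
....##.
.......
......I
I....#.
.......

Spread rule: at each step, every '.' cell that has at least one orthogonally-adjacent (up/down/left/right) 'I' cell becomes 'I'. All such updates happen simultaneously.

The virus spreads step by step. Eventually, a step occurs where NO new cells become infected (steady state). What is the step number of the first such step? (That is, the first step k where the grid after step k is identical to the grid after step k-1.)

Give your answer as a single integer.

Step 0 (initial): 2 infected
Step 1: +6 new -> 8 infected
Step 2: +8 new -> 16 infected
Step 3: +10 new -> 26 infected
Step 4: +7 new -> 33 infected
Step 5: +6 new -> 39 infected
Step 6: +5 new -> 44 infected
Step 7: +5 new -> 49 infected
Step 8: +3 new -> 52 infected
Step 9: +0 new -> 52 infected

Answer: 9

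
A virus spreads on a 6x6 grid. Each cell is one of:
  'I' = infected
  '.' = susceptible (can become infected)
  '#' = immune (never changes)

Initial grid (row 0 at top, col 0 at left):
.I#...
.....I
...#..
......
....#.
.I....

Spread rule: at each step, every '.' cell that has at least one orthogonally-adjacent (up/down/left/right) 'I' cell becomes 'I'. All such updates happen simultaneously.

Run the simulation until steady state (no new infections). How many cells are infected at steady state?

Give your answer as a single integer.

Answer: 33

Derivation:
Step 0 (initial): 3 infected
Step 1: +8 new -> 11 infected
Step 2: +11 new -> 22 infected
Step 3: +9 new -> 31 infected
Step 4: +2 new -> 33 infected
Step 5: +0 new -> 33 infected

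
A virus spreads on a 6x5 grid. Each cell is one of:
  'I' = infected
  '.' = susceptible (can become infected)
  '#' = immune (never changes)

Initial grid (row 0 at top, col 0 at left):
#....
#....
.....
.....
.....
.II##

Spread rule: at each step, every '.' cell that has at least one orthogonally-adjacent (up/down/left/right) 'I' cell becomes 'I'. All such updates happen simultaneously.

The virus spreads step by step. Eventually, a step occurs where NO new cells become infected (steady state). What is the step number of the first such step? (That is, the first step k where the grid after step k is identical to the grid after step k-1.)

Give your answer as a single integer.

Answer: 8

Derivation:
Step 0 (initial): 2 infected
Step 1: +3 new -> 5 infected
Step 2: +4 new -> 9 infected
Step 3: +5 new -> 14 infected
Step 4: +5 new -> 19 infected
Step 5: +4 new -> 23 infected
Step 6: +2 new -> 25 infected
Step 7: +1 new -> 26 infected
Step 8: +0 new -> 26 infected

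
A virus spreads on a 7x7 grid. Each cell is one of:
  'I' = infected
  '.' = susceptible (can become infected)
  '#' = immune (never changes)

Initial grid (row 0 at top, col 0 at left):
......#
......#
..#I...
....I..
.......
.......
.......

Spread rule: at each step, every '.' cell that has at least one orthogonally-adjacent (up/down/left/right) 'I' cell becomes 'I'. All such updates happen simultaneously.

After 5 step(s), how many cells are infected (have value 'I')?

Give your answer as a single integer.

Answer: 43

Derivation:
Step 0 (initial): 2 infected
Step 1: +5 new -> 7 infected
Step 2: +9 new -> 16 infected
Step 3: +11 new -> 27 infected
Step 4: +10 new -> 37 infected
Step 5: +6 new -> 43 infected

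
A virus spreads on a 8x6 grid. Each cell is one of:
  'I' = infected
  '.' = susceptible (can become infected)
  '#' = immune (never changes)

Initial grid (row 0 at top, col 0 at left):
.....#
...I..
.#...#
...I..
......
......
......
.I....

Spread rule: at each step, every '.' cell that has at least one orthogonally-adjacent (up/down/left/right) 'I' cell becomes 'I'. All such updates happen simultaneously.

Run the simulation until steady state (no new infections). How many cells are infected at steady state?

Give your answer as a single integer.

Answer: 45

Derivation:
Step 0 (initial): 3 infected
Step 1: +10 new -> 13 infected
Step 2: +15 new -> 28 infected
Step 3: +10 new -> 38 infected
Step 4: +6 new -> 44 infected
Step 5: +1 new -> 45 infected
Step 6: +0 new -> 45 infected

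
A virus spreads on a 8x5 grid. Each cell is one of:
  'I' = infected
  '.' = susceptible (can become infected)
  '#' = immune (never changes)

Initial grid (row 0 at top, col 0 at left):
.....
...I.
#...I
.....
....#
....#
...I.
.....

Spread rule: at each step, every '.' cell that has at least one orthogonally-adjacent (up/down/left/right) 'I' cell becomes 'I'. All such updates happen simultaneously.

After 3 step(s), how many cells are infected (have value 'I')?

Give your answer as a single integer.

Step 0 (initial): 3 infected
Step 1: +9 new -> 12 infected
Step 2: +10 new -> 22 infected
Step 3: +8 new -> 30 infected

Answer: 30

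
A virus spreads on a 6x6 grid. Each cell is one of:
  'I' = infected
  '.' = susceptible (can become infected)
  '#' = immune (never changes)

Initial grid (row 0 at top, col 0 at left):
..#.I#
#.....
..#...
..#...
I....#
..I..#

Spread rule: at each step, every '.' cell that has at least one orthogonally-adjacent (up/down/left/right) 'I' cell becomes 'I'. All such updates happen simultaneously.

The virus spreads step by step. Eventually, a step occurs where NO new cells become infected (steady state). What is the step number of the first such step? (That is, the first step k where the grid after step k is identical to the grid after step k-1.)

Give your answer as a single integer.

Answer: 7

Derivation:
Step 0 (initial): 3 infected
Step 1: +8 new -> 11 infected
Step 2: +7 new -> 18 infected
Step 3: +7 new -> 25 infected
Step 4: +2 new -> 27 infected
Step 5: +1 new -> 28 infected
Step 6: +1 new -> 29 infected
Step 7: +0 new -> 29 infected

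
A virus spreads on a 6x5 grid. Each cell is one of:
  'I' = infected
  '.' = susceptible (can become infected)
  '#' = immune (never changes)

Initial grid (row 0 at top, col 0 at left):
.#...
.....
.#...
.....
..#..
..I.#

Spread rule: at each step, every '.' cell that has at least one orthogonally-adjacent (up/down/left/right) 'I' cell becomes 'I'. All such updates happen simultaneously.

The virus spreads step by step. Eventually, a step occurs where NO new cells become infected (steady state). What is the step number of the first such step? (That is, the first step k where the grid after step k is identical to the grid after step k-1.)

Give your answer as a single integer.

Answer: 8

Derivation:
Step 0 (initial): 1 infected
Step 1: +2 new -> 3 infected
Step 2: +3 new -> 6 infected
Step 3: +4 new -> 10 infected
Step 4: +4 new -> 14 infected
Step 5: +4 new -> 18 infected
Step 6: +4 new -> 22 infected
Step 7: +4 new -> 26 infected
Step 8: +0 new -> 26 infected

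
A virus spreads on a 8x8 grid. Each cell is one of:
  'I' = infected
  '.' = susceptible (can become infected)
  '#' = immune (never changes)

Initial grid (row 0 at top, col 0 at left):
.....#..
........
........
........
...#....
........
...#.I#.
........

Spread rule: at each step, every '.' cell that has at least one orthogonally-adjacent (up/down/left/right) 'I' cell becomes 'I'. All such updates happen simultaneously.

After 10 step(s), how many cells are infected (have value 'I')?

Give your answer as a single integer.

Step 0 (initial): 1 infected
Step 1: +3 new -> 4 infected
Step 2: +5 new -> 9 infected
Step 3: +7 new -> 16 infected
Step 4: +7 new -> 23 infected
Step 5: +9 new -> 32 infected
Step 6: +9 new -> 41 infected
Step 7: +8 new -> 49 infected
Step 8: +5 new -> 54 infected
Step 9: +3 new -> 57 infected
Step 10: +2 new -> 59 infected

Answer: 59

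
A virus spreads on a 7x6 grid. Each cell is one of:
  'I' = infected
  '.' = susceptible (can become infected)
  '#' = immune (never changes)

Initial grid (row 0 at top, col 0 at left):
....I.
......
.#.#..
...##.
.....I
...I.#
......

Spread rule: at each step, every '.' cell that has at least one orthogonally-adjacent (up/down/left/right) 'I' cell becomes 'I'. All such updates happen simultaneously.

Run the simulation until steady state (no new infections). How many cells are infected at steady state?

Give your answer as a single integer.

Step 0 (initial): 3 infected
Step 1: +9 new -> 12 infected
Step 2: +9 new -> 21 infected
Step 3: +7 new -> 28 infected
Step 4: +6 new -> 34 infected
Step 5: +2 new -> 36 infected
Step 6: +1 new -> 37 infected
Step 7: +0 new -> 37 infected

Answer: 37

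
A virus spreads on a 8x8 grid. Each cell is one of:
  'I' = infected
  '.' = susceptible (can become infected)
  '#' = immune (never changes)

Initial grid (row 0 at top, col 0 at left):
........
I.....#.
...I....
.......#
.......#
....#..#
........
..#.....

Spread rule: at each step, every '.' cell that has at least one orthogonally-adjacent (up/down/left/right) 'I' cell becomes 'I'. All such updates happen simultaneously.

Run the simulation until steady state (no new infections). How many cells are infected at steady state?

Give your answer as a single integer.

Step 0 (initial): 2 infected
Step 1: +7 new -> 9 infected
Step 2: +10 new -> 19 infected
Step 3: +10 new -> 29 infected
Step 4: +8 new -> 37 infected
Step 5: +9 new -> 46 infected
Step 6: +6 new -> 52 infected
Step 7: +3 new -> 55 infected
Step 8: +2 new -> 57 infected
Step 9: +1 new -> 58 infected
Step 10: +0 new -> 58 infected

Answer: 58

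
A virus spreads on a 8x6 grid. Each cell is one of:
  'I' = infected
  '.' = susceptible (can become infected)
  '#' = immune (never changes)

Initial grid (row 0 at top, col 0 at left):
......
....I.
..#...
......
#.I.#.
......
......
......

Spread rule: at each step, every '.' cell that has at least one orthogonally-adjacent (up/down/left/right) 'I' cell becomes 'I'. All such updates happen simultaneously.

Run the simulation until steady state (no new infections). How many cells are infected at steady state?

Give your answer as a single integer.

Step 0 (initial): 2 infected
Step 1: +8 new -> 10 infected
Step 2: +11 new -> 21 infected
Step 3: +10 new -> 31 infected
Step 4: +9 new -> 40 infected
Step 5: +4 new -> 44 infected
Step 6: +1 new -> 45 infected
Step 7: +0 new -> 45 infected

Answer: 45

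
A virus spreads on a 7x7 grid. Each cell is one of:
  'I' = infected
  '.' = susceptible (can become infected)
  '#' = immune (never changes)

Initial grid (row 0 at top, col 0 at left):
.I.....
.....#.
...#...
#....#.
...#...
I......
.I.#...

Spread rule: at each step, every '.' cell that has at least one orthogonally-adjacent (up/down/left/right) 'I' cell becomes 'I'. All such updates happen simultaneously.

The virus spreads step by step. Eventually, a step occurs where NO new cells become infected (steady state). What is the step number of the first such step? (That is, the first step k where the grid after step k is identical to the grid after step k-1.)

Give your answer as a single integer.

Answer: 9

Derivation:
Step 0 (initial): 3 infected
Step 1: +7 new -> 10 infected
Step 2: +6 new -> 16 infected
Step 3: +7 new -> 23 infected
Step 4: +4 new -> 27 infected
Step 5: +6 new -> 33 infected
Step 6: +6 new -> 39 infected
Step 7: +3 new -> 42 infected
Step 8: +1 new -> 43 infected
Step 9: +0 new -> 43 infected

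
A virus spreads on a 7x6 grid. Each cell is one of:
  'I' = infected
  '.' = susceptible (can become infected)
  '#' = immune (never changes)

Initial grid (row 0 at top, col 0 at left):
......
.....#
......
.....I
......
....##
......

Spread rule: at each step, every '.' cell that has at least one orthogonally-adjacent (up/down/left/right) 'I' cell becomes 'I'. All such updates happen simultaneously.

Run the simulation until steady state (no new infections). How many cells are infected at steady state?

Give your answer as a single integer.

Step 0 (initial): 1 infected
Step 1: +3 new -> 4 infected
Step 2: +3 new -> 7 infected
Step 3: +4 new -> 11 infected
Step 4: +6 new -> 17 infected
Step 5: +8 new -> 25 infected
Step 6: +7 new -> 32 infected
Step 7: +5 new -> 37 infected
Step 8: +2 new -> 39 infected
Step 9: +0 new -> 39 infected

Answer: 39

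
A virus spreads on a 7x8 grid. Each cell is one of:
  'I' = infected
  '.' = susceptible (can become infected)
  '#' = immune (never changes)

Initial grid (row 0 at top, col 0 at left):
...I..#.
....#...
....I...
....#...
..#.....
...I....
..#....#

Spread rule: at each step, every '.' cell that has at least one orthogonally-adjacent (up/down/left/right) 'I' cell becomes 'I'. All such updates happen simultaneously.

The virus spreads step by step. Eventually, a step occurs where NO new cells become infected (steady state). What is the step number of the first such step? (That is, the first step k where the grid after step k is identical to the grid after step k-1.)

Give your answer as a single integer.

Step 0 (initial): 3 infected
Step 1: +9 new -> 12 infected
Step 2: +12 new -> 24 infected
Step 3: +13 new -> 37 infected
Step 4: +10 new -> 47 infected
Step 5: +3 new -> 50 infected
Step 6: +0 new -> 50 infected

Answer: 6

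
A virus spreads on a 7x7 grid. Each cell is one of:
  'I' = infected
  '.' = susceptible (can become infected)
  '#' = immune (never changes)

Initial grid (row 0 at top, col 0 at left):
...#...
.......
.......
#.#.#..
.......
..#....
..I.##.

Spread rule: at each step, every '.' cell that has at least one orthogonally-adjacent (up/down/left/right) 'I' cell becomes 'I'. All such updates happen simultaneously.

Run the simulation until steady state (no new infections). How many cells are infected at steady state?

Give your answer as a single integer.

Step 0 (initial): 1 infected
Step 1: +2 new -> 3 infected
Step 2: +3 new -> 6 infected
Step 3: +4 new -> 10 infected
Step 4: +6 new -> 16 infected
Step 5: +4 new -> 20 infected
Step 6: +8 new -> 28 infected
Step 7: +6 new -> 34 infected
Step 8: +5 new -> 39 infected
Step 9: +2 new -> 41 infected
Step 10: +1 new -> 42 infected
Step 11: +0 new -> 42 infected

Answer: 42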